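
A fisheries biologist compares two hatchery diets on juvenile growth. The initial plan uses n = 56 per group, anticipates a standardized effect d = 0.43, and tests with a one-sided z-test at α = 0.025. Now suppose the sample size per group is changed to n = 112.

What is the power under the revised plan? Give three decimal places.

Power ≈ 0.896

With n = 112 per group: δ = d·√(n/2) = 0.43 × √(112/2) = 3.2178. Critical value z_{0.025} = 1.960.
Revised power = Φ(δ − 1.960) = Φ(1.258) = 0.8958.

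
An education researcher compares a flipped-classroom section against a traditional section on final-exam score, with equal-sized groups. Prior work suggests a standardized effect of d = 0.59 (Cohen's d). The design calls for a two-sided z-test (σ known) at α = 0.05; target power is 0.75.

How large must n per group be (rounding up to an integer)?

Set Φ(δ − 1.960) = 0.75; then δ − 1.960 = Φ⁻¹(0.75) = 0.674, giving δ = 2.634.
(The Φ(−δ − z_{α/2}) term is vanishingly small for δ > 0 and is dropped in the standard sample-size formula.)
δ = d·√(n/2) ⇒ n = 2(δ/d)² = 2 × (2.634 / 0.59)² = 39.88.
Rounding up, n = 40 per group.

n = 40 per group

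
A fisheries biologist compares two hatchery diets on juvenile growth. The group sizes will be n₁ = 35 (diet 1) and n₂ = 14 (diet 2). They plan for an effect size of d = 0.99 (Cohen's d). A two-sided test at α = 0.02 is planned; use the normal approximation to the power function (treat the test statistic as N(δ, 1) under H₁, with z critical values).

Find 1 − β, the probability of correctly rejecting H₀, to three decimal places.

Noncentrality parameter: δ = d / √(1/n₁ + 1/n₂) = 0.99 / √(1/35 + 1/14) = 3.1307
Critical value for a two-sided test at α = 0.02: z_{α/2} = 2.326.
Power = Φ(δ − 2.326) + Φ(−δ − 2.326) = Φ(0.804) + Φ(-5.457) = 0.7894 + 0.0000 = 0.7894.

Power ≈ 0.789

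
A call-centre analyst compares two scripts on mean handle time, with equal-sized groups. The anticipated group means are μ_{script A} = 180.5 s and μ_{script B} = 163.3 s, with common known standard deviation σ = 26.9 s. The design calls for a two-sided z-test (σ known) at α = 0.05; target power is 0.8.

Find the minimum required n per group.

n = 39 per group

Standardized effect: d = |μ_{script A} − μ_{script B}| / σ = |180.5 − 163.3| / 26.9 = 0.6394
For power 0.8 need Φ(δ − z_{0.025}) = 0.8, so δ = z_{0.025} + z_{0.20} = 1.960 + 0.842 = 2.802.
(Ignoring the negligible lower-tail rejection probability gives the usual closed-form inversion.)
δ = d·√(n/2) ⇒ n = 2(δ/d)² = 2 × (2.802 / 0.6394)² = 38.40.
Round up to the next whole unit.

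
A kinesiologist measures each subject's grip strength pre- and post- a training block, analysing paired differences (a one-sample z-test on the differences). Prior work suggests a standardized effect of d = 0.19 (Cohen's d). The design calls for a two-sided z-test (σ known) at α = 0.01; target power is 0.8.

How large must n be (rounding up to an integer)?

n = 324

Set Φ(δ − 2.576) = 0.8; then δ − 2.576 = Φ⁻¹(0.8) = 0.842, giving δ = 3.417.
(The Φ(−δ − z_{α/2}) term is vanishingly small for δ > 0 and is dropped in the standard sample-size formula.)
δ = d·√n ⇒ n = (δ/d)² = (3.417 / 0.19)² = 323.52.
Round up to the next whole unit.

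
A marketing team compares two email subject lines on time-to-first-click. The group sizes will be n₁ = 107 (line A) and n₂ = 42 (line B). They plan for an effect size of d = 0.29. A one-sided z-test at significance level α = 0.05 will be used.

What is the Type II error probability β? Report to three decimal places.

β ≈ 0.521

Noncentrality parameter: δ = d / √(1/n₁ + 1/n₂) = 0.29 / √(1/107 + 1/42) = 1.5927
One-sided α = 0.05 → critical value z_{0.05} = 1.645.
Power = P(Z > 1.645 − δ) = Φ(-0.052) = 0.4792.
Type II error: β = 1 − power = 1 − 0.4792 = 0.5208.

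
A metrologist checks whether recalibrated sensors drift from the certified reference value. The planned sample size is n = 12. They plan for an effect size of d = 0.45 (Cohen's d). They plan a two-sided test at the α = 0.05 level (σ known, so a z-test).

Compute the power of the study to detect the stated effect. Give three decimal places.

Noncentrality parameter: δ = d·√n = 0.45 × √12 = 1.5588
Critical value for a two-sided test at α = 0.05: z_{α/2} = 1.960.
Power = Φ(δ − 1.960) + Φ(−δ − 1.960) = Φ(-0.401) + Φ(-3.519) = 0.3442 + 0.0002 = 0.3444.

Power ≈ 0.344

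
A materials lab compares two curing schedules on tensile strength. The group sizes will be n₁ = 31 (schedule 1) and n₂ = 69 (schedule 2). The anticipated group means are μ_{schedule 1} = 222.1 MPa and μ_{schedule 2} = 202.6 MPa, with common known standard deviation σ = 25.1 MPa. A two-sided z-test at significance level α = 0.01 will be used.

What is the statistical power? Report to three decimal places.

Power ≈ 0.845

Standardized effect: d = |μ_{schedule 1} − μ_{schedule 2}| / σ = |222.1 − 202.6| / 25.1 = 0.7769
Noncentrality parameter: δ = d / √(1/n₁ + 1/n₂) = 0.7769 / √(1/31 + 1/69) = 3.5931
Critical value for a two-sided test at α = 0.01: z_{α/2} = 2.576.
Power = Φ(δ − 2.576) + Φ(−δ − 2.576) = Φ(1.017) + Φ(-6.169) = 0.8455 + 0.0000 = 0.8455.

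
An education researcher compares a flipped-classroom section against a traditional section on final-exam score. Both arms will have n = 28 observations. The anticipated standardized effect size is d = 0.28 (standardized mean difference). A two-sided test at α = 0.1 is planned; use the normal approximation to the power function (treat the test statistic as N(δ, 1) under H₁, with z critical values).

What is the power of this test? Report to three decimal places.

Power ≈ 0.279

Noncentrality parameter: δ = d·√(n/2) = 0.28 × √(28/2) = 1.0477
Critical value for a two-sided test at α = 0.1: z_{α/2} = 1.645.
Power = Φ(δ − 1.645) + Φ(−δ − 1.645) = Φ(-0.597) + Φ(-2.693) = 0.2752 + 0.0035 = 0.2787.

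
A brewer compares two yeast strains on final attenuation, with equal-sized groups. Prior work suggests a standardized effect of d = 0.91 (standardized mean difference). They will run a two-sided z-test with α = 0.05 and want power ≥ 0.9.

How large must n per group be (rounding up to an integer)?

Set Φ(δ − 1.960) = 0.9; then δ − 1.960 = Φ⁻¹(0.9) = 1.282, giving δ = 3.242.
(The Φ(−δ − z_{α/2}) term is vanishingly small for δ > 0 and is dropped in the standard sample-size formula.)
δ = d·√(n/2) ⇒ n = 2(δ/d)² = 2 × (3.242 / 0.91)² = 25.38.
Round up to the next whole unit.

n = 26 per group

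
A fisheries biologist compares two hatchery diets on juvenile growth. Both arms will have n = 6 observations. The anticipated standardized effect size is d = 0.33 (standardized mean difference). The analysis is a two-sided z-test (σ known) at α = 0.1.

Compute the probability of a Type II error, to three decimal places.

β ≈ 0.845

Noncentrality parameter: λ = d·√(n/2) = 0.33 × √(6/2) = 0.5716
Critical value for a two-sided test at α = 0.1: z_{α/2} = 1.645.
Power = Φ(λ − 1.645) + Φ(−λ − 1.645) = Φ(-1.073) + Φ(-2.216) = 0.1416 + 0.0133 = 0.1549.
Type II error: β = 1 − power = 1 − 0.1549 = 0.8451.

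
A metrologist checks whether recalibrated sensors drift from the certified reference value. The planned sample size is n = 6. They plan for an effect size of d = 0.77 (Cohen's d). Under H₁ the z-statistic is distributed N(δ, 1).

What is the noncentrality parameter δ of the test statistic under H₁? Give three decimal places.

δ ≈ 1.886

The noncentrality parameter scales effect size by the design's sample-size factor: δ = d·√n = 0.77 × √6 = 1.8861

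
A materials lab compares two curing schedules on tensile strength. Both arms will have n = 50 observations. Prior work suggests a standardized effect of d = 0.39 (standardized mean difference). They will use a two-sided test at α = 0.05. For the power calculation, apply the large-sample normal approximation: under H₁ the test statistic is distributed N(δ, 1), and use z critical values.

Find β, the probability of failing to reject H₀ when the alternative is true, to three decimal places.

β ≈ 0.504

Noncentrality parameter: λ = d·√(n/2) = 0.39 × √(50/2) = 1.9500
Critical value for a two-sided test at α = 0.05: z_{α/2} = 1.960.
Power = Φ(λ − 1.960) + Φ(−λ − 1.960) = Φ(-0.010) + Φ(-3.910) = 0.4960 + 0.0000 = 0.4961.
Type II error: β = 1 − power = 1 − 0.4961 = 0.5039.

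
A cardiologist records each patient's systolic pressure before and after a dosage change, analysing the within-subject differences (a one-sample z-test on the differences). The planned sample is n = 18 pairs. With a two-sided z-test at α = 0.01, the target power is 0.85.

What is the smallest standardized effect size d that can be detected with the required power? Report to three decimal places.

d ≈ 0.851

Required noncentrality: δ = z_{0.005} + z_{0.15} = 2.576 + 1.036 = 3.612.
(Lower-tail contribution to power is negligible for δ > 0.)
δ = d·√n ⇒ d = δ/√n = 3.612/√18 = 0.8514.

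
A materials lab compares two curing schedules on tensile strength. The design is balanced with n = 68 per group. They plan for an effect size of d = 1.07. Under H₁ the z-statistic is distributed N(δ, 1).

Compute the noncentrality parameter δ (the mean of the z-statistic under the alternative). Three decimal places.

δ ≈ 6.239

δ = d·√(n/2) = 1.07 × √(68/2) = 6.2391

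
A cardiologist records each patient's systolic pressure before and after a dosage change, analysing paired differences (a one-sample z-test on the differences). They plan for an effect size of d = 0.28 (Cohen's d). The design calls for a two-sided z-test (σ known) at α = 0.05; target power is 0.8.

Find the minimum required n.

Set Φ(δ − 1.960) = 0.8; then δ − 1.960 = Φ⁻¹(0.8) = 0.842, giving δ = 2.802.
(For δ > 0 the lower-tail rejection region contributes negligibly to power, so the one-term inversion is standard.)
δ = d·√n ⇒ n = (δ/d)² = (2.802 / 0.28)² = 100.11.
Rounding up, n = 101.

n = 101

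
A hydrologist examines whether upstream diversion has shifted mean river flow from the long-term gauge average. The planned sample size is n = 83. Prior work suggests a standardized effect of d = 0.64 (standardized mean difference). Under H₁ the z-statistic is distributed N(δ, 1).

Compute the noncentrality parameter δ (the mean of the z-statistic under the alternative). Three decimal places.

The noncentrality parameter scales effect size by the design's sample-size factor: δ = d·√n = 0.64 × √83 = 5.8307

δ ≈ 5.831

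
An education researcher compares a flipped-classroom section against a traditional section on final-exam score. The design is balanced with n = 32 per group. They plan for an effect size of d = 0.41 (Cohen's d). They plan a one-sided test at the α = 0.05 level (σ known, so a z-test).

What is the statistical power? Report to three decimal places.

Noncentrality parameter: δ = d·√(n/2) = 0.41 × √(32/2) = 1.6400
Critical value for a one-sided test at α = 0.05: z_α = 1.645.
Power = P(Z > 1.645 − δ) = Φ(-0.005) = 0.4981.

Power ≈ 0.498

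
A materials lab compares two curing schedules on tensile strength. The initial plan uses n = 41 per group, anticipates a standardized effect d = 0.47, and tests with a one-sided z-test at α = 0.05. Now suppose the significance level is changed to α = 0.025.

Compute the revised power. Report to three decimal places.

Power ≈ 0.567

δ = d·√(n/2) = 0.47 × √(41/2) = 2.1280 (unchanged). New critical value: z_{0.025} = 1.960.
Revised power = Φ(δ − 1.960) = Φ(0.168) = 0.5667.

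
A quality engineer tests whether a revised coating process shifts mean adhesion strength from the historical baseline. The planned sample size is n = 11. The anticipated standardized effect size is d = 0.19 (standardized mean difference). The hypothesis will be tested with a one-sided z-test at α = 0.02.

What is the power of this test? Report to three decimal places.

Power ≈ 0.077

Noncentrality parameter: λ = d·√n = 0.19 × √11 = 0.6302
One-sided α = 0.02 → critical value z_{0.02} = 2.054.
Power = P(Z > 2.054 − λ) = Φ(-1.424) = 0.0773.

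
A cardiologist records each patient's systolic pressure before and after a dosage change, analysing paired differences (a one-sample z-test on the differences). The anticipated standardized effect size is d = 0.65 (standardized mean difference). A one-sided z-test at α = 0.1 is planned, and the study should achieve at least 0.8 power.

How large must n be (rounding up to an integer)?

For power 0.8 need Φ(δ − z_{0.1}) = 0.8, so δ = z_{0.1} + z_{0.20} = 1.282 + 0.842 = 2.123.
δ = d·√n ⇒ n = (δ/d)² = (2.123 / 0.65)² = 10.67.
Rounding up, n = 11.

n = 11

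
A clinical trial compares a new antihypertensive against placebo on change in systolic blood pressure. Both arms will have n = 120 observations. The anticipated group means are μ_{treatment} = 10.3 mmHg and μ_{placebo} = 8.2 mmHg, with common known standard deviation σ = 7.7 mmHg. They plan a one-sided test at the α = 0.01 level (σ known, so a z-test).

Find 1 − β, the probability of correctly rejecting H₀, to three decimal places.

Power ≈ 0.415

Standardized effect: d = |μ_{treatment} − μ_{placebo}| / σ = |10.3 − 8.2| / 7.7 = 0.2727
Noncentrality parameter: δ = d·√(n/2) = 0.2727 × √(120/2) = 2.1125
Critical value for a one-sided test at α = 0.01: z_α = 2.326.
Power = Φ(δ − 2.326) = Φ(-0.214) = 0.4153.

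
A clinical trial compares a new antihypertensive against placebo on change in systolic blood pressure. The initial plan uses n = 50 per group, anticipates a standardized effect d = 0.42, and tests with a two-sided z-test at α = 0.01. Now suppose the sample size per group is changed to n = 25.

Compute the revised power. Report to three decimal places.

Power ≈ 0.138

With n = 25 per group: δ = d·√(n/2) = 0.42 × √(25/2) = 1.4849. Critical value z_{0.005} = 2.576.
Revised power = Φ(δ − 2.576) + Φ(−δ − 2.576) = Φ(-1.091) + Φ(-4.061) = 0.1377 + 0.0000 = 0.1377.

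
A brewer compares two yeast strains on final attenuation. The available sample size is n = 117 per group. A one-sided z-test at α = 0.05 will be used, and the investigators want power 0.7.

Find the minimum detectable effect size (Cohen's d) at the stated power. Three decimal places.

d ≈ 0.284

Required noncentrality: δ = z_{0.05} + z_{0.30} = 1.645 + 0.524 = 2.169.
δ = d·√(n/2) ⇒ d = δ/√(n/2) = 2.169/√(117/2) = 0.2836.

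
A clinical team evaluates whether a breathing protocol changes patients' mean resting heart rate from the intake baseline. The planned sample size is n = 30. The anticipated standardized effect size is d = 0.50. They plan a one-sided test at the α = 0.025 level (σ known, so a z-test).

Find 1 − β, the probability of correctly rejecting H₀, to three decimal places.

Noncentrality parameter: δ = d·√n = 0.50 × √30 = 2.7386
One-sided α = 0.025 → critical value z_{0.025} = 1.960.
Power = Φ(δ − 1.960) = Φ(0.779) = 0.7819.

Power ≈ 0.782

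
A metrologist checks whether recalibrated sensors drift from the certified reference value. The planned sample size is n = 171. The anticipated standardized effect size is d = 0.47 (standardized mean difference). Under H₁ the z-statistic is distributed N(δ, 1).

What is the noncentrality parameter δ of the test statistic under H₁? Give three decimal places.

δ ≈ 6.146

The noncentrality parameter scales effect size by the design's sample-size factor: δ = d·√n = 0.47 × √171 = 6.1460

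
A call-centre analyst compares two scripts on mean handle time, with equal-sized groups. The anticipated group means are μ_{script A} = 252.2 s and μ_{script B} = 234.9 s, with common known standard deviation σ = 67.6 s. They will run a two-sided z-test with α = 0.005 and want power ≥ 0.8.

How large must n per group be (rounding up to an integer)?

Standardized effect: d = |μ_{script A} − μ_{script B}| / σ = |252.2 − 234.9| / 67.6 = 0.2559
For power 0.8 need Φ(δ − z_{0.0025}) = 0.8, so δ = z_{0.0025} + z_{0.20} = 2.807 + 0.842 = 3.649.
(The Φ(−δ − z_{α/2}) term is vanishingly small for δ > 0 and is dropped in the standard sample-size formula.)
δ = d·√(n/2) ⇒ n = 2(δ/d)² = 2 × (3.649 / 0.2559)² = 406.53.
Rounding up, n = 407 per group.

n = 407 per group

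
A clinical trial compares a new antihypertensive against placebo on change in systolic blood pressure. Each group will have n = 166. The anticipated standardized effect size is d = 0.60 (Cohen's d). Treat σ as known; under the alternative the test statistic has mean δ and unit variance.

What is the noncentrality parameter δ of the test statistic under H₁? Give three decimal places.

δ ≈ 5.466

δ = d·√(n/2) = 0.60 × √(166/2) = 5.4663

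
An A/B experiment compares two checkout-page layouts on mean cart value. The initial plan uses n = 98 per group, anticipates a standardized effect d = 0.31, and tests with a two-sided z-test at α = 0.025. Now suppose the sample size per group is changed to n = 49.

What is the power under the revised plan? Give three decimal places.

With n = 49 per group: δ = d·√(n/2) = 0.31 × √(49/2) = 1.5344. Critical value z_{0.0125} = 2.241.
Revised power = Φ(δ − 2.241) + Φ(−δ − 2.241) = Φ(-0.707) + Φ(-3.776) = 0.2398 + 0.0001 = 0.2399.

Power ≈ 0.240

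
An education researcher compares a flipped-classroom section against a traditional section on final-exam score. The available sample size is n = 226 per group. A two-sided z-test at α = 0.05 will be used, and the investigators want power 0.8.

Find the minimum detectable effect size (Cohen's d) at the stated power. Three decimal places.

d ≈ 0.264

Need Φ(δ − 1.960) = 0.8, so δ = 1.960 + 0.842 = 2.802.
(The second rejection-region term Φ(−δ − z_{α/2}) is negligible and dropped.)
δ = d·√(n/2) ⇒ d = δ/√(n/2) = 2.802/√(226/2) = 0.2636.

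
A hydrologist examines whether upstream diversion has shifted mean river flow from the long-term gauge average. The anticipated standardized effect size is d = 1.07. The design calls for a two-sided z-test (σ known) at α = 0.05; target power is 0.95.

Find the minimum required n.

n = 12

Set Φ(δ − 1.960) = 0.95; then δ − 1.960 = Φ⁻¹(0.95) = 1.645, giving δ = 3.605.
(The Φ(−δ − z_{α/2}) term is vanishingly small for δ > 0 and is dropped in the standard sample-size formula.)
δ = d·√n ⇒ n = (δ/d)² = (3.605 / 1.07)² = 11.35.
Rounding up, n = 12.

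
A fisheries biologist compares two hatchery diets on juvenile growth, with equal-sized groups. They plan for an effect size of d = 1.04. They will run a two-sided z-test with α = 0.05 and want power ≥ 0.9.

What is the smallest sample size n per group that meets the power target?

n = 20 per group

Set Φ(δ − 1.960) = 0.9; then δ − 1.960 = Φ⁻¹(0.9) = 1.282, giving δ = 3.242.
(The Φ(−δ − z_{α/2}) term is vanishingly small for δ > 0 and is dropped in the standard sample-size formula.)
δ = d·√(n/2) ⇒ n = 2(δ/d)² = 2 × (3.242 / 1.04)² = 19.43.
Rounding up, n = 20 per group.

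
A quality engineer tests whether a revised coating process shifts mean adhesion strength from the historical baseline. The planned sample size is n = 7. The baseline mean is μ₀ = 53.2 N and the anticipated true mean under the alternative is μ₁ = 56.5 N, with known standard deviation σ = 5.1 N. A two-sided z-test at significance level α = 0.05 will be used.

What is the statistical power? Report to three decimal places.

Power ≈ 0.402

Standardized effect: d = |μ₁ − μ₀| / σ = |56.5 − 53.2| / 5.1 = 0.6471
Noncentrality parameter: δ = d·√n = 0.6471 × √7 = 1.7120
Two-sided α = 0.05 → critical value z_{0.025} = 1.960.
Power = Φ(δ − 1.960) + Φ(−δ − 1.960) = Φ(-0.248) + Φ(-3.672) = 0.4021 + 0.0001 = 0.4022.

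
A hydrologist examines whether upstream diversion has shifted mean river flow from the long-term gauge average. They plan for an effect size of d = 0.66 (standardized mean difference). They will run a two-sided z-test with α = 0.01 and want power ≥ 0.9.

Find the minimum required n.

Set Φ(δ − 2.576) = 0.9; then δ − 2.576 = Φ⁻¹(0.9) = 1.282, giving δ = 3.857.
(Ignoring the negligible lower-tail rejection probability gives the usual closed-form inversion.)
δ = d·√n ⇒ n = (δ/d)² = (3.857 / 0.66)² = 34.16.
Rounding up, n = 35.

n = 35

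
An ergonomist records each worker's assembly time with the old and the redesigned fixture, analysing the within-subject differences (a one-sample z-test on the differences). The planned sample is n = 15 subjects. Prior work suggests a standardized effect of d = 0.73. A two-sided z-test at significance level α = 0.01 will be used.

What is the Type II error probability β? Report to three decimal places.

β ≈ 0.401

Noncentrality parameter: δ = d·√n = 0.73 × √15 = 2.8273
Two-sided α = 0.01 → critical value z_{0.005} = 2.576.
Power = Φ(δ − 2.576) + Φ(−δ − 2.576) = Φ(0.251) + Φ(-5.403) = 0.5993 + 0.0000 = 0.5993.
Type II error: β = 1 − power = 1 − 0.5993 = 0.4007.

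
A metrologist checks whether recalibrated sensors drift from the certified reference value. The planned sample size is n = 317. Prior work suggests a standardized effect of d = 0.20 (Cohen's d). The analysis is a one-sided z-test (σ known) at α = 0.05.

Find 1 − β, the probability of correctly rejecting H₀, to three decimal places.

Noncentrality parameter: δ = d·√n = 0.20 × √317 = 3.5609
Critical value for a one-sided test at α = 0.05: z_α = 1.645.
Power = P(Z > 1.645 − δ) = Φ(1.916) = 0.9723.

Power ≈ 0.972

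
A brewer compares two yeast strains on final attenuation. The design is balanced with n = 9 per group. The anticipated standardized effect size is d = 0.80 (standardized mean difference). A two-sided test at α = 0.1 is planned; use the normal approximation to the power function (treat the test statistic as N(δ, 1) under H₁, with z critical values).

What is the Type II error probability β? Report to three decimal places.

Noncentrality parameter: δ = d·√(n/2) = 0.80 × √(9/2) = 1.6971
Critical value for a two-sided test at α = 0.1: z_{α/2} = 1.645.
Power = Φ(δ − 1.645) + Φ(−δ − 1.645) = Φ(0.052) + Φ(-3.342) = 0.5208 + 0.0004 = 0.5212.
Type II error: β = 1 − power = 1 − 0.5212 = 0.4788.

β ≈ 0.479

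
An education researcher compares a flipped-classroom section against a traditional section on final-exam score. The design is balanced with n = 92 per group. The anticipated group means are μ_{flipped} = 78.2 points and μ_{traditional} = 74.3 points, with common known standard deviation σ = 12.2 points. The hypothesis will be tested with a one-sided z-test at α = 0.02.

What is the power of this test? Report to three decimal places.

Standardized effect: d = |μ_{flipped} − μ_{traditional}| / σ = |78.2 − 74.3| / 12.2 = 0.3197
Noncentrality parameter: δ = d·√(n/2) = 0.3197 × √(92/2) = 2.1681
Critical value for a one-sided test at α = 0.02: z_α = 2.054.
Power = P(Z > 2.054 − δ) = Φ(0.114) = 0.5455.

Power ≈ 0.546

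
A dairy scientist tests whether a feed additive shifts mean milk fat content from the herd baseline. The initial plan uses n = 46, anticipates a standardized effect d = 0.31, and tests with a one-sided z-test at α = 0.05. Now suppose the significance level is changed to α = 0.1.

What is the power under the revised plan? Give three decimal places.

δ = d·√n = 0.31 × √46 = 2.1025 (unchanged). New critical value: z_{0.1} = 1.282.
Revised power = Φ(δ − 1.282) = Φ(0.821) = 0.7942.

Power ≈ 0.794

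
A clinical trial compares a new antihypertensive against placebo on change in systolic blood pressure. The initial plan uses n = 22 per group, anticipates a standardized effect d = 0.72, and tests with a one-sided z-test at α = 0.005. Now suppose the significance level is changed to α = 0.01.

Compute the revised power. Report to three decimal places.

Power ≈ 0.525

δ = d·√(n/2) = 0.72 × √(22/2) = 2.3880 (unchanged). New critical value: z_{0.01} = 2.326.
Revised power = Φ(δ − 2.326) = Φ(0.062) = 0.5246.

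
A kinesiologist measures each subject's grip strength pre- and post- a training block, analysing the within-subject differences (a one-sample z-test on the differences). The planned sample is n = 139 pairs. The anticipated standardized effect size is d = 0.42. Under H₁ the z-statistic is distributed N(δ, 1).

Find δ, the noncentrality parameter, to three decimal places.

δ ≈ 4.952

δ = d·√n = 0.42 × √139 = 4.9517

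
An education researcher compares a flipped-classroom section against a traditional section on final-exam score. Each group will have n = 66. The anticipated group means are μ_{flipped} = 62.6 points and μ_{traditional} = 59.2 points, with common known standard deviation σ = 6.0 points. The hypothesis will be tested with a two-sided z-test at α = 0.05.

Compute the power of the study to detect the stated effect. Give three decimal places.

Standardized effect: d = |μ_{flipped} − μ_{traditional}| / σ = |62.6 − 59.2| / 6.0 = 0.5667
Noncentrality parameter: δ = d·√(n/2) = 0.5667 × √(66/2) = 3.2553
Two-sided α = 0.05 → critical value z_{0.025} = 1.960.
Power = Φ(δ − 1.960) + Φ(−δ − 1.960) = Φ(1.295) + Φ(-5.215) = 0.9024 + 0.0000 = 0.9024.

Power ≈ 0.902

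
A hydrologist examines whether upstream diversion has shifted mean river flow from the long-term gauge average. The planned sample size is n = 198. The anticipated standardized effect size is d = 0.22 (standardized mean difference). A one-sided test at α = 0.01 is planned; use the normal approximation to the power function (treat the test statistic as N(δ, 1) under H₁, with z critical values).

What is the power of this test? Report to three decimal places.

Noncentrality parameter: δ = d·√n = 0.22 × √198 = 3.0957
Critical value for a one-sided test at α = 0.01: z_α = 2.326.
Power = P(Z > 2.326 − δ) = Φ(0.769) = 0.7792.

Power ≈ 0.779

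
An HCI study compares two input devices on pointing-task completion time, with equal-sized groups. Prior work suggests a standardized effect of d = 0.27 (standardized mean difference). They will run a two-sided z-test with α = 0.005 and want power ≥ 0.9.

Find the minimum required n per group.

n = 459 per group

For power 0.9 need Φ(δ − z_{0.0025}) = 0.9, so δ = z_{0.0025} + z_{0.10} = 2.807 + 1.282 = 4.089.
(The Φ(−δ − z_{α/2}) term is vanishingly small for δ > 0 and is dropped in the standard sample-size formula.)
δ = d·√(n/2) ⇒ n = 2(δ/d)² = 2 × (4.089 / 0.27)² = 458.62.
Rounding up, n = 459 per group.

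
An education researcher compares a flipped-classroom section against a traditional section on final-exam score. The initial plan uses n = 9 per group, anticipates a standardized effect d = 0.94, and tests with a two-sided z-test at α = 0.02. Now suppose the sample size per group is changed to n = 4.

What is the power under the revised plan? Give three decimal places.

With n = 4 per group: δ = d·√(n/2) = 0.94 × √(4/2) = 1.3294. Critical value z_{0.01} = 2.326.
Revised power = Φ(δ − 2.326) + Φ(−δ − 2.326) = Φ(-0.997) + Φ(-3.656) = 0.1594 + 0.0001 = 0.1595.

Power ≈ 0.160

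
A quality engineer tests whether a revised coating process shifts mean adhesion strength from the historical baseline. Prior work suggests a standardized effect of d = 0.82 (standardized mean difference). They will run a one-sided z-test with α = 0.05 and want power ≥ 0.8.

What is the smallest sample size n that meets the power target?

Set Φ(δ − 1.645) = 0.8; then δ − 1.645 = Φ⁻¹(0.8) = 0.842, giving δ = 2.486.
δ = d·√n ⇒ n = (δ/d)² = (2.486 / 0.82)² = 9.19.
Round up to the next whole unit.

n = 10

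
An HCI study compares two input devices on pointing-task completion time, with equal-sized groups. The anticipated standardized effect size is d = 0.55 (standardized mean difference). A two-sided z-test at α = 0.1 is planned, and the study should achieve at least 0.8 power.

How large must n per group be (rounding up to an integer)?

Set Φ(δ − 1.645) = 0.8; then δ − 1.645 = Φ⁻¹(0.8) = 0.842, giving δ = 2.486.
(Ignoring the negligible lower-tail rejection probability gives the usual closed-form inversion.)
δ = d·√(n/2) ⇒ n = 2(δ/d)² = 2 × (2.486 / 0.55)² = 40.88.
Round up to the next whole unit.

n = 41 per group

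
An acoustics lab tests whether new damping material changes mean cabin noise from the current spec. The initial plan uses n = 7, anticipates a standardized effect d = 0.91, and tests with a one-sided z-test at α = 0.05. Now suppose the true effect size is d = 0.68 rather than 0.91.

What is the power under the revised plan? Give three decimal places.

With d = 0.68: δ = d·√n = 0.68 × √7 = 1.7991. Critical value z_{0.05} = 1.645.
Revised power = Φ(δ − 1.645) = Φ(0.154) = 0.5613.

Power ≈ 0.561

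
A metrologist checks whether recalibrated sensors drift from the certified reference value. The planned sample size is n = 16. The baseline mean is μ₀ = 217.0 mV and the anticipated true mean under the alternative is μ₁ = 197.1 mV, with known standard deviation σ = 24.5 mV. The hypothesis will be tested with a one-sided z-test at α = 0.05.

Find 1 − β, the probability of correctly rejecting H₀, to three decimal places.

Standardized effect: d = |μ₁ − μ₀| / σ = |197.1 − 217.0| / 24.5 = 0.8122
Noncentrality parameter: λ = d·√n = 0.8122 × √16 = 3.2490
Critical value for a one-sided test at α = 0.05: z_α = 1.645.
Power = P(Z > 1.645 − λ) = Φ(1.604) = 0.9457.

Power ≈ 0.946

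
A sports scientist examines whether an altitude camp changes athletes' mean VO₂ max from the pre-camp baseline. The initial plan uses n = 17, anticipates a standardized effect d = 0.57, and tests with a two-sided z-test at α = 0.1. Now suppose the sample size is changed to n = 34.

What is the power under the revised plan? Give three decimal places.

Power ≈ 0.953

With n = 34: δ = d·√n = 0.57 × √34 = 3.3236. Critical value z_{0.05} = 1.645.
Revised power = Φ(δ − 1.645) + Φ(−δ − 1.645) = Φ(1.679) + Φ(-4.968) = 0.9534 + 0.0000 = 0.9534.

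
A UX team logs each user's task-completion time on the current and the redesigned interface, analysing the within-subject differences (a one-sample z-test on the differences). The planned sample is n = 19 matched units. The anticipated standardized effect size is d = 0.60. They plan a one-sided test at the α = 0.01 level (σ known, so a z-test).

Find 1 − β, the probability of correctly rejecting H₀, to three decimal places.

Power ≈ 0.614

Noncentrality parameter: δ = d·√n = 0.60 × √19 = 2.6153
One-sided α = 0.01 → critical value z_{0.01} = 2.326.
Power = P(Z > 2.326 − δ) = Φ(0.289) = 0.6137.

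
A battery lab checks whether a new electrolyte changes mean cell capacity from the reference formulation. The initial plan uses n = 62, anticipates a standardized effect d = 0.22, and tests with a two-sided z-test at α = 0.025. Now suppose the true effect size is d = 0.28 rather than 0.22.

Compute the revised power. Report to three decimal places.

With d = 0.28: δ = d·√n = 0.28 × √62 = 2.2047. Critical value z_{0.0125} = 2.241.
Revised power = Φ(δ − 2.241) + Φ(−δ − 2.241) = Φ(-0.037) + Φ(-4.446) = 0.4854 + 0.0000 = 0.4854.

Power ≈ 0.485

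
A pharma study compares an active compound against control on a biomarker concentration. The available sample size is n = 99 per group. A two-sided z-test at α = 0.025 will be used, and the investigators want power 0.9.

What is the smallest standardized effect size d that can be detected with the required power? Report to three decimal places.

Need Φ(δ − 2.241) = 0.9, so δ = 2.241 + 1.282 = 3.523.
(The second rejection-region term Φ(−δ − z_{α/2}) is negligible and dropped.)
δ = d·√(n/2) ⇒ d = δ/√(n/2) = 3.523/√(99/2) = 0.5007.

d ≈ 0.501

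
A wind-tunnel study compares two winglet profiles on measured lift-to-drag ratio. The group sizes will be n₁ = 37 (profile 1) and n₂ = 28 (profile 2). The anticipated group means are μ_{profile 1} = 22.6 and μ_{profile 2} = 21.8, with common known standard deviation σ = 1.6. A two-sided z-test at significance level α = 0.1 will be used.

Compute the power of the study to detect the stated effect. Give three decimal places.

Power ≈ 0.637

Standardized effect: d = |μ_{profile 1} − μ_{profile 2}| / σ = |22.6 − 21.8| / 1.6 = 0.5000
Noncentrality parameter: δ = d / √(1/n₁ + 1/n₂) = 0.5000 / √(1/37 + 1/28) = 1.9962
Two-sided α = 0.1 → critical value z_{0.05} = 1.645.
Power = Φ(δ − 1.645) + Φ(−δ − 1.645) = Φ(0.351) + Φ(-3.641) = 0.6373 + 0.0001 = 0.6375.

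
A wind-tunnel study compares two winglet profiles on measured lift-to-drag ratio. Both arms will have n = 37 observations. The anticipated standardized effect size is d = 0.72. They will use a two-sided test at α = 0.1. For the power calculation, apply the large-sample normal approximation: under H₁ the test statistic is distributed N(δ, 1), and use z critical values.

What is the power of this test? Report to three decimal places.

Noncentrality parameter: λ = d·√(n/2) = 0.72 × √(37/2) = 3.0968
Critical value for a two-sided test at α = 0.1: z_{α/2} = 1.645.
Power = Φ(λ − 1.645) + Φ(−λ − 1.645) = Φ(1.452) + Φ(-4.742) = 0.9267 + 0.0000 = 0.9267.

Power ≈ 0.927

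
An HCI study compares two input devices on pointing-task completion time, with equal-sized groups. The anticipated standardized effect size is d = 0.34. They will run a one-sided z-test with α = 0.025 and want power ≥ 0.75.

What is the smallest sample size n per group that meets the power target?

n = 121 per group

Set Φ(δ − 1.960) = 0.75; then δ − 1.960 = Φ⁻¹(0.75) = 0.674, giving δ = 2.634.
δ = d·√(n/2) ⇒ n = 2(δ/d)² = 2 × (2.634 / 0.34)² = 120.08.
Rounding up, n = 121 per group.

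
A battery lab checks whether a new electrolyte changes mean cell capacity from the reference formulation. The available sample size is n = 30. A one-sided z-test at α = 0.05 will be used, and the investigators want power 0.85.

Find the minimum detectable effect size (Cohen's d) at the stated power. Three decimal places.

Required noncentrality: δ = z_{0.05} + z_{0.15} = 1.645 + 1.036 = 2.681.
δ = d·√n ⇒ d = δ/√n = 2.681/√30 = 0.4895.

d ≈ 0.490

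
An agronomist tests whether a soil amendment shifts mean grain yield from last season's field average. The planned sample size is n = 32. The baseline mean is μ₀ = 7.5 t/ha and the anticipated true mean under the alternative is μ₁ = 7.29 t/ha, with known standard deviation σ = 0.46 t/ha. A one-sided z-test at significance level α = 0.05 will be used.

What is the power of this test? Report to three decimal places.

Power ≈ 0.826

Standardized effect: d = |μ₁ − μ₀| / σ = |7.29 − 7.5| / 0.46 = 0.4565
Noncentrality parameter: δ = d·√n = 0.4565 × √32 = 2.5825
Critical value for a one-sided test at α = 0.05: z_α = 1.645.
Power = P(Z > 1.645 − δ) = Φ(0.938) = 0.8258.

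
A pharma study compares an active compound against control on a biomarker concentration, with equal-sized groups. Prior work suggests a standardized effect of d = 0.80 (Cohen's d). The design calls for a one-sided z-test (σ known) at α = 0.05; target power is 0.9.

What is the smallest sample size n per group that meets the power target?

For power 0.9 need Φ(δ − z_{0.05}) = 0.9, so δ = z_{0.05} + z_{0.10} = 1.645 + 1.282 = 2.926.
δ = d·√(n/2) ⇒ n = 2(δ/d)² = 2 × (2.926 / 0.80)² = 26.76.
Round up to the next whole unit.

n = 27 per group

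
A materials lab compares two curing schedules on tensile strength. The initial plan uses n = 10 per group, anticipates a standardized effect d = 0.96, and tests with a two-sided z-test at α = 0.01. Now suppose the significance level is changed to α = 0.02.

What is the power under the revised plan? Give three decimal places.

Power ≈ 0.429

δ = d·√(n/2) = 0.96 × √(10/2) = 2.1466 (unchanged). New critical value: z_{0.01} = 2.326.
Revised power = Φ(δ − 2.326) + Φ(−δ − 2.326) = Φ(-0.180) + Φ(-4.473) = 0.4287 + 0.0000 = 0.4287.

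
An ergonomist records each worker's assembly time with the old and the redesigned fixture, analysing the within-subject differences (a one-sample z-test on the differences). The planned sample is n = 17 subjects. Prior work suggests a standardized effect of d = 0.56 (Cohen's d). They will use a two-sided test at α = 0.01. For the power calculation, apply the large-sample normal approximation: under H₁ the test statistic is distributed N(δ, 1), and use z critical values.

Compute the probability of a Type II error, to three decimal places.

Noncentrality parameter: δ = d·√n = 0.56 × √17 = 2.3089
Two-sided α = 0.01 → critical value z_{0.005} = 2.576.
Power = Φ(δ − 2.576) + Φ(−δ − 2.576) = Φ(-0.267) + Φ(-4.885) = 0.3948 + 0.0000 = 0.3948.
Type II error: β = 1 − power = 1 − 0.3948 = 0.6052.

β ≈ 0.605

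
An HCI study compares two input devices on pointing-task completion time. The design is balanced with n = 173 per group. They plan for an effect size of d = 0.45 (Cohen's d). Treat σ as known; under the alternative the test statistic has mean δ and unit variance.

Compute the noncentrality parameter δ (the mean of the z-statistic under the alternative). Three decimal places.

δ ≈ 4.185

δ = d·√(n/2) = 0.45 × √(173/2) = 4.1852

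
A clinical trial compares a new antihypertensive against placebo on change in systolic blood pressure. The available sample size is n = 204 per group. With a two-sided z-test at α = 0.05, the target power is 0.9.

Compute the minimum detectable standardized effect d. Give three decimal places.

Required noncentrality: δ = z_{0.025} + z_{0.10} = 1.960 + 1.282 = 3.242.
(Lower-tail contribution to power is negligible for δ > 0.)
δ = d·√(n/2) ⇒ d = δ/√(n/2) = 3.242/√(204/2) = 0.3210.

d ≈ 0.321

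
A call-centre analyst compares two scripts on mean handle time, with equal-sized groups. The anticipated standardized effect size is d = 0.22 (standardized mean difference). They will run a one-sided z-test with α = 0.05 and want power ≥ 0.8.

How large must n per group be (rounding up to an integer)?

n = 256 per group

For power 0.8 need Φ(δ − z_{0.05}) = 0.8, so δ = z_{0.05} + z_{0.20} = 1.645 + 0.842 = 2.486.
δ = d·√(n/2) ⇒ n = 2(δ/d)² = 2 × (2.486 / 0.22)² = 255.48.
Rounding up, n = 256 per group.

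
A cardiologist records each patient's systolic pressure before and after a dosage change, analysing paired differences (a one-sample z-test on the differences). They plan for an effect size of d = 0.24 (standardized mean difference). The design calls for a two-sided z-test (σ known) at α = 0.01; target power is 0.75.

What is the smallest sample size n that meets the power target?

Set Φ(δ − 2.576) = 0.75; then δ − 2.576 = Φ⁻¹(0.75) = 0.674, giving δ = 3.250.
(Ignoring the negligible lower-tail rejection probability gives the usual closed-form inversion.)
δ = d·√n ⇒ n = (δ/d)² = (3.250 / 0.24)² = 183.41.
Rounding up, n = 184.

n = 184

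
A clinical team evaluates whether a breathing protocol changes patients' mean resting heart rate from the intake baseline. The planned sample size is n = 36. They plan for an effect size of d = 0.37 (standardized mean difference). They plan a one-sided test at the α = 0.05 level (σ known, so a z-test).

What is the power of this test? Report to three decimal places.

Noncentrality parameter: δ = d·√n = 0.37 × √36 = 2.2200
Critical value for a one-sided test at α = 0.05: z_α = 1.645.
Power = P(Z > 1.645 − δ) = Φ(0.575) = 0.7174.

Power ≈ 0.717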